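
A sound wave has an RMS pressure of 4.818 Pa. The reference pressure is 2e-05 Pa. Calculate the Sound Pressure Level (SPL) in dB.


Given values:
  p = 4.818 Pa
  p_ref = 2e-05 Pa
Formula: SPL = 20 * log10(p / p_ref)
Compute ratio: p / p_ref = 4.818 / 2e-05 = 240900
Compute log10: log10(240900) = 5.381837
Multiply: SPL = 20 * 5.381837 = 107.64

107.64 dB


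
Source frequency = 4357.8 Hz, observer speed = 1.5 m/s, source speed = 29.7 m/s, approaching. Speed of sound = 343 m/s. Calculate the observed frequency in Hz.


Given values:
  f_s = 4357.8 Hz, v_o = 1.5 m/s, v_s = 29.7 m/s
  Direction: approaching
Formula: f_o = f_s * (c + v_o) / (c - v_s)
Numerator: c + v_o = 343 + 1.5 = 344.5
Denominator: c - v_s = 343 - 29.7 = 313.3
f_o = 4357.8 * 344.5 / 313.3 = 4791.77

4791.77 Hz


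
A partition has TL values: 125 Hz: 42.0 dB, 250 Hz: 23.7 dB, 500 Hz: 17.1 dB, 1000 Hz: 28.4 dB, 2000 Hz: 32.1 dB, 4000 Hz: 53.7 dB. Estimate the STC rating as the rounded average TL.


Given TL values at each frequency:
  125 Hz: 42.0 dB
  250 Hz: 23.7 dB
  500 Hz: 17.1 dB
  1000 Hz: 28.4 dB
  2000 Hz: 32.1 dB
  4000 Hz: 53.7 dB
Formula: STC ~ round(average of TL values)
Sum = 42.0 + 23.7 + 17.1 + 28.4 + 32.1 + 53.7 = 197.0
Average = 197.0 / 6 = 32.83
Rounded: 33

33


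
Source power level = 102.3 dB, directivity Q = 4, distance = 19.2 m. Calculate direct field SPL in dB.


Given values:
  Lw = 102.3 dB, Q = 4, r = 19.2 m
Formula: SPL = Lw + 10 * log10(Q / (4 * pi * r^2))
Compute 4 * pi * r^2 = 4 * pi * 19.2^2 = 4632.4669
Compute Q / denom = 4 / 4632.4669 = 0.00086347
Compute 10 * log10(0.00086347) = -30.6375
SPL = 102.3 + (-30.6375) = 71.66

71.66 dB


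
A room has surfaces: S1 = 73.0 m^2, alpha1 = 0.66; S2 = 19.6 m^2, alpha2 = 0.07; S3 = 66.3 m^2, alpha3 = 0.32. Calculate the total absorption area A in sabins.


Given surfaces:
  Surface 1: 73.0 * 0.66 = 48.18
  Surface 2: 19.6 * 0.07 = 1.372
  Surface 3: 66.3 * 0.32 = 21.216
Formula: A = sum(Si * alpha_i)
A = 48.18 + 1.372 + 21.216
A = 70.77

70.77 sabins


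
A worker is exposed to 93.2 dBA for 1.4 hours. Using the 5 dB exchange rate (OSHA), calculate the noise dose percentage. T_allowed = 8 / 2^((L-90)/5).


Given values:
  L = 93.2 dBA, T = 1.4 hours
Formula: T_allowed = 8 / 2^((L - 90) / 5)
Compute exponent: (93.2 - 90) / 5 = 0.64
Compute 2^(0.64) = 1.558329
T_allowed = 8 / 1.558329 = 5.133704 hours
Dose = (T / T_allowed) * 100
Dose = (1.4 / 5.133704) * 100 = 27.27

27.27 %


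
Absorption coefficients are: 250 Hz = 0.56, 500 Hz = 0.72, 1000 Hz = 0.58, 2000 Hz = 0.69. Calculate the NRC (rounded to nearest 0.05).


Given values:
  a_250 = 0.56, a_500 = 0.72
  a_1000 = 0.58, a_2000 = 0.69
Formula: NRC = (a250 + a500 + a1000 + a2000) / 4
Sum = 0.56 + 0.72 + 0.58 + 0.69 = 2.55
NRC = 2.55 / 4 = 0.6375
Rounded to nearest 0.05: 0.65

0.65


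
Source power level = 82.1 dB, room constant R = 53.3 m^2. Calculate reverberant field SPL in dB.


Given values:
  Lw = 82.1 dB, R = 53.3 m^2
Formula: SPL = Lw + 10 * log10(4 / R)
Compute 4 / R = 4 / 53.3 = 0.075047
Compute 10 * log10(0.075047) = -11.2467
SPL = 82.1 + (-11.2467) = 70.85

70.85 dB


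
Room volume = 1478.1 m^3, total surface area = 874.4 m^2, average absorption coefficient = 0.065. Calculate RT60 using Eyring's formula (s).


Given values:
  V = 1478.1 m^3, S = 874.4 m^2, alpha = 0.065
Formula: RT60 = 0.161 * V / (-S * ln(1 - alpha))
Compute ln(1 - 0.065) = ln(0.935) = -0.067209
Denominator: -874.4 * -0.067209 = 58.7675
Numerator: 0.161 * 1478.1 = 237.9741
RT60 = 237.9741 / 58.7675 = 4.049

4.049 s


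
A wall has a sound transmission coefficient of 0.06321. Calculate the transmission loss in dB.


Given values:
  tau = 0.06321
Formula: TL = 10 * log10(1 / tau)
Compute 1 / tau = 1 / 0.06321 = 15.8203
Compute log10(15.8203) = 1.199215
TL = 10 * 1.199215 = 11.99

11.99 dB


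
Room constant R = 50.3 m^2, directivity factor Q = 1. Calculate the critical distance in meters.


Given values:
  R = 50.3 m^2, Q = 1
Formula: d_c = 0.141 * sqrt(Q * R)
Compute Q * R = 1 * 50.3 = 50.3
Compute sqrt(50.3) = 7.0922
d_c = 0.141 * 7.0922 = 1.0

1.0 m


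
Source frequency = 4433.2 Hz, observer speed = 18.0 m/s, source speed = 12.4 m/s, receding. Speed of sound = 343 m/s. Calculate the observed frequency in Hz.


Given values:
  f_s = 4433.2 Hz, v_o = 18.0 m/s, v_s = 12.4 m/s
  Direction: receding
Formula: f_o = f_s * (c - v_o) / (c + v_s)
Numerator: c - v_o = 343 - 18.0 = 325.0
Denominator: c + v_s = 343 + 12.4 = 355.4
f_o = 4433.2 * 325.0 / 355.4 = 4054.0

4054.0 Hz


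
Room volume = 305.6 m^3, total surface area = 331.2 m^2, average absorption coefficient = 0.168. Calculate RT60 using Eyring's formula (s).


Given values:
  V = 305.6 m^3, S = 331.2 m^2, alpha = 0.168
Formula: RT60 = 0.161 * V / (-S * ln(1 - alpha))
Compute ln(1 - 0.168) = ln(0.832) = -0.183923
Denominator: -331.2 * -0.183923 = 60.9153
Numerator: 0.161 * 305.6 = 49.2016
RT60 = 49.2016 / 60.9153 = 0.808

0.808 s


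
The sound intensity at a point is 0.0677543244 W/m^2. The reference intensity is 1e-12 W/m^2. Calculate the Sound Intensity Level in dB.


Given values:
  I = 0.0677543244 W/m^2
  I_ref = 1e-12 W/m^2
Formula: SIL = 10 * log10(I / I_ref)
Compute ratio: I / I_ref = 67754324400
Compute log10: log10(67754324400) = 10.830937
Multiply: SIL = 10 * 10.830937 = 108.31

108.31 dB


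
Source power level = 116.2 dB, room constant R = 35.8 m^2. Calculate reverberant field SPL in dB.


Given values:
  Lw = 116.2 dB, R = 35.8 m^2
Formula: SPL = Lw + 10 * log10(4 / R)
Compute 4 / R = 4 / 35.8 = 0.111732
Compute 10 * log10(0.111732) = -9.5182
SPL = 116.2 + (-9.5182) = 106.68

106.68 dB


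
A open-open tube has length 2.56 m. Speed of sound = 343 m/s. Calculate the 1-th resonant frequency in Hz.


Given values:
  Tube type: open-open, L = 2.56 m, c = 343 m/s, n = 1
Formula: f_n = n * c / (2 * L)
Compute 2 * L = 2 * 2.56 = 5.12
f = 1 * 343 / 5.12
f = 66.99

66.99 Hz


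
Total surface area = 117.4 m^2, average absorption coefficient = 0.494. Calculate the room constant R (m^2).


Given values:
  S = 117.4 m^2, alpha = 0.494
Formula: R = S * alpha / (1 - alpha)
Numerator: 117.4 * 0.494 = 57.9956
Denominator: 1 - 0.494 = 0.506
R = 57.9956 / 0.506 = 114.62

114.62 m^2


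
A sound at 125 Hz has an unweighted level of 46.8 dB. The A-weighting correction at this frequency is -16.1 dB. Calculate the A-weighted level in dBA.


Given values:
  SPL = 46.8 dB
  A-weighting at 125 Hz = -16.1 dB
Formula: L_A = SPL + A_weight
L_A = 46.8 + (-16.1)
L_A = 30.7

30.7 dBA


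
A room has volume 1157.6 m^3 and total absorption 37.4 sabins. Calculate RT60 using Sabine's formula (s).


Given values:
  V = 1157.6 m^3
  A = 37.4 sabins
Formula: RT60 = 0.161 * V / A
Numerator: 0.161 * 1157.6 = 186.3736
RT60 = 186.3736 / 37.4 = 4.983

4.983 s


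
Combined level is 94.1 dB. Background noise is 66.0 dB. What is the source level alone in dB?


Given values:
  L_total = 94.1 dB, L_bg = 66.0 dB
Formula: L_source = 10 * log10(10^(L_total/10) - 10^(L_bg/10))
Convert to linear:
  10^(94.1/10) = 2570395782.7689
  10^(66.0/10) = 3981071.7055
Difference: 2570395782.7689 - 3981071.7055 = 2566414711.0634
L_source = 10 * log10(2566414711.0634) = 94.09

94.09 dB


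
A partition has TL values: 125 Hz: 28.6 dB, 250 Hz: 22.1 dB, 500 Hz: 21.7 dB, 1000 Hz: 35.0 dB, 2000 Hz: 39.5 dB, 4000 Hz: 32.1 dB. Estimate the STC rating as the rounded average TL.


Given TL values at each frequency:
  125 Hz: 28.6 dB
  250 Hz: 22.1 dB
  500 Hz: 21.7 dB
  1000 Hz: 35.0 dB
  2000 Hz: 39.5 dB
  4000 Hz: 32.1 dB
Formula: STC ~ round(average of TL values)
Sum = 28.6 + 22.1 + 21.7 + 35.0 + 39.5 + 32.1 = 179.0
Average = 179.0 / 6 = 29.83
Rounded: 30

30


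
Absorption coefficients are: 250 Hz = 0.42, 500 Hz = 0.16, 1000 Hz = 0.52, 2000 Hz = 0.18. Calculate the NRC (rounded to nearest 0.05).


Given values:
  a_250 = 0.42, a_500 = 0.16
  a_1000 = 0.52, a_2000 = 0.18
Formula: NRC = (a250 + a500 + a1000 + a2000) / 4
Sum = 0.42 + 0.16 + 0.52 + 0.18 = 1.28
NRC = 1.28 / 4 = 0.32
Rounded to nearest 0.05: 0.3

0.3


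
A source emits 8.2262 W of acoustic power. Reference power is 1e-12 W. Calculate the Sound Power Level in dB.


Given values:
  W = 8.2262 W
  W_ref = 1e-12 W
Formula: SWL = 10 * log10(W / W_ref)
Compute ratio: W / W_ref = 8226200000000
Compute log10: log10(8226200000000) = 12.915199
Multiply: SWL = 10 * 12.915199 = 129.15

129.15 dB


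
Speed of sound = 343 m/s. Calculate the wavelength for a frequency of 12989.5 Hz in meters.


Given values:
  c = 343 m/s, f = 12989.5 Hz
Formula: lambda = c / f
lambda = 343 / 12989.5
lambda = 0.0264

0.0264 m


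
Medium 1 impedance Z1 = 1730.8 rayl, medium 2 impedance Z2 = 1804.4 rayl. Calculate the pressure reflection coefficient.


Given values:
  Z1 = 1730.8 rayl, Z2 = 1804.4 rayl
Formula: R = (Z2 - Z1) / (Z2 + Z1)
Numerator: Z2 - Z1 = 1804.4 - 1730.8 = 73.6
Denominator: Z2 + Z1 = 1804.4 + 1730.8 = 3535.2
R = 73.6 / 3535.2 = 0.0208

0.0208


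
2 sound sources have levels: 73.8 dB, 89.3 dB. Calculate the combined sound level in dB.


Formula: L_total = 10 * log10( sum(10^(Li/10)) )
  Source 1: 10^(73.8/10) = 23988329.1902
  Source 2: 10^(89.3/10) = 851138038.2024
Sum of linear values = 875126367.3926
L_total = 10 * log10(875126367.3926) = 89.42

89.42 dB


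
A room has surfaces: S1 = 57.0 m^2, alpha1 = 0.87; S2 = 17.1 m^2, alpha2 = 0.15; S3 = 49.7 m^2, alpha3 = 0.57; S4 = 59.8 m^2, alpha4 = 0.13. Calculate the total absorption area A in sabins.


Given surfaces:
  Surface 1: 57.0 * 0.87 = 49.59
  Surface 2: 17.1 * 0.15 = 2.565
  Surface 3: 49.7 * 0.57 = 28.329
  Surface 4: 59.8 * 0.13 = 7.774
Formula: A = sum(Si * alpha_i)
A = 49.59 + 2.565 + 28.329 + 7.774
A = 88.26

88.26 sabins


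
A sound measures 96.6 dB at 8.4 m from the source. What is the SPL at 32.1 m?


Given values:
  SPL1 = 96.6 dB, r1 = 8.4 m, r2 = 32.1 m
Formula: SPL2 = SPL1 - 20 * log10(r2 / r1)
Compute ratio: r2 / r1 = 32.1 / 8.4 = 3.8214
Compute log10: log10(3.8214) = 0.582222
Compute drop: 20 * 0.582222 = 11.6444
SPL2 = 96.6 - 11.6444 = 84.96

84.96 dB


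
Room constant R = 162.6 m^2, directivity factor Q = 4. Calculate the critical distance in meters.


Given values:
  R = 162.6 m^2, Q = 4
Formula: d_c = 0.141 * sqrt(Q * R)
Compute Q * R = 4 * 162.6 = 650.4
Compute sqrt(650.4) = 25.5029
d_c = 0.141 * 25.5029 = 3.596

3.596 m


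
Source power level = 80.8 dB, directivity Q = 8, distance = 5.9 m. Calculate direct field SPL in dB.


Given values:
  Lw = 80.8 dB, Q = 8, r = 5.9 m
Formula: SPL = Lw + 10 * log10(Q / (4 * pi * r^2))
Compute 4 * pi * r^2 = 4 * pi * 5.9^2 = 437.4354
Compute Q / denom = 8 / 437.4354 = 0.01828841
Compute 10 * log10(0.01828841) = -17.3782
SPL = 80.8 + (-17.3782) = 63.42

63.42 dB


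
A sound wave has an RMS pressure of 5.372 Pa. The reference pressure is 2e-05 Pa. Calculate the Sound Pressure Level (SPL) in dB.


Given values:
  p = 5.372 Pa
  p_ref = 2e-05 Pa
Formula: SPL = 20 * log10(p / p_ref)
Compute ratio: p / p_ref = 5.372 / 2e-05 = 268600
Compute log10: log10(268600) = 5.429106
Multiply: SPL = 20 * 5.429106 = 108.58

108.58 dB


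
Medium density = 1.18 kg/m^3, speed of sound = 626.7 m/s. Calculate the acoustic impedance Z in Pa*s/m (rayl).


Given values:
  rho = 1.18 kg/m^3
  c = 626.7 m/s
Formula: Z = rho * c
Z = 1.18 * 626.7
Z = 739.51

739.51 rayl


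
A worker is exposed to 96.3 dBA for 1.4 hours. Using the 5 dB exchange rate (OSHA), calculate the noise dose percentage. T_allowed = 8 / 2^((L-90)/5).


Given values:
  L = 96.3 dBA, T = 1.4 hours
Formula: T_allowed = 8 / 2^((L - 90) / 5)
Compute exponent: (96.3 - 90) / 5 = 1.26
Compute 2^(1.26) = 2.394957
T_allowed = 8 / 2.394957 = 3.340352 hours
Dose = (T / T_allowed) * 100
Dose = (1.4 / 3.340352) * 100 = 41.91

41.91 %


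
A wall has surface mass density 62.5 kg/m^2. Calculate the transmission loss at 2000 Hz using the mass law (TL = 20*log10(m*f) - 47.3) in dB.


Given values:
  m = 62.5 kg/m^2, f = 2000 Hz
Formula: TL = 20 * log10(m * f) - 47.3
Compute m * f = 62.5 * 2000 = 125000.0
Compute log10(125000.0) = 5.09691
Compute 20 * 5.09691 = 101.9382
TL = 101.9382 - 47.3 = 54.64

54.64 dB


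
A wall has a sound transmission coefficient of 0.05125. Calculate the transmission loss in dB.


Given values:
  tau = 0.05125
Formula: TL = 10 * log10(1 / tau)
Compute 1 / tau = 1 / 0.05125 = 19.5122
Compute log10(19.5122) = 1.290306
TL = 10 * 1.290306 = 12.9

12.9 dB


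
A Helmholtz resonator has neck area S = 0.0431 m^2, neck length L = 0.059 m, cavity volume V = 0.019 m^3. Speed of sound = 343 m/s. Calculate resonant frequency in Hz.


Given values:
  S = 0.0431 m^2, L = 0.059 m, V = 0.019 m^3, c = 343 m/s
Formula: f = (c / (2*pi)) * sqrt(S / (V * L))
Compute V * L = 0.019 * 0.059 = 0.001121
Compute S / (V * L) = 0.0431 / 0.001121 = 38.4478
Compute sqrt(38.4478) = 6.200629
Compute c / (2*pi) = 343 / 6.283185 = 54.590148
f = 54.590148 * 6.200629 = 338.49

338.49 Hz


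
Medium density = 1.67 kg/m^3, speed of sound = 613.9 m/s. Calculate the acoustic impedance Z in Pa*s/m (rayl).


Given values:
  rho = 1.67 kg/m^3
  c = 613.9 m/s
Formula: Z = rho * c
Z = 1.67 * 613.9
Z = 1025.21

1025.21 rayl


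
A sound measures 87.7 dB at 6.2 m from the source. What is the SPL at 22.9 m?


Given values:
  SPL1 = 87.7 dB, r1 = 6.2 m, r2 = 22.9 m
Formula: SPL2 = SPL1 - 20 * log10(r2 / r1)
Compute ratio: r2 / r1 = 22.9 / 6.2 = 3.6935
Compute log10: log10(3.6935) = 0.567438
Compute drop: 20 * 0.567438 = 11.3488
SPL2 = 87.7 - 11.3488 = 76.35

76.35 dB


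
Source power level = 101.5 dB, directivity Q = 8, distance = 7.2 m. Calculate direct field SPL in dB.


Given values:
  Lw = 101.5 dB, Q = 8, r = 7.2 m
Formula: SPL = Lw + 10 * log10(Q / (4 * pi * r^2))
Compute 4 * pi * r^2 = 4 * pi * 7.2^2 = 651.4407
Compute Q / denom = 8 / 651.4407 = 0.01228047
Compute 10 * log10(0.01228047) = -19.1079
SPL = 101.5 + (-19.1079) = 82.39

82.39 dB


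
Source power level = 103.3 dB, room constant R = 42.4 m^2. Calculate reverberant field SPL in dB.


Given values:
  Lw = 103.3 dB, R = 42.4 m^2
Formula: SPL = Lw + 10 * log10(4 / R)
Compute 4 / R = 4 / 42.4 = 0.09434
Compute 10 * log10(0.09434) = -10.253
SPL = 103.3 + (-10.253) = 93.05

93.05 dB


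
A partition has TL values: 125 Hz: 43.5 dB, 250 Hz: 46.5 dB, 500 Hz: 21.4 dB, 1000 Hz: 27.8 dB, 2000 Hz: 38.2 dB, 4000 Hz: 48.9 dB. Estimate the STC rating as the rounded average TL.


Given TL values at each frequency:
  125 Hz: 43.5 dB
  250 Hz: 46.5 dB
  500 Hz: 21.4 dB
  1000 Hz: 27.8 dB
  2000 Hz: 38.2 dB
  4000 Hz: 48.9 dB
Formula: STC ~ round(average of TL values)
Sum = 43.5 + 46.5 + 21.4 + 27.8 + 38.2 + 48.9 = 226.3
Average = 226.3 / 6 = 37.72
Rounded: 38

38


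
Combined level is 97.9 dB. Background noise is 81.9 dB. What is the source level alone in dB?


Given values:
  L_total = 97.9 dB, L_bg = 81.9 dB
Formula: L_source = 10 * log10(10^(L_total/10) - 10^(L_bg/10))
Convert to linear:
  10^(97.9/10) = 6165950018.6148
  10^(81.9/10) = 154881661.8912
Difference: 6165950018.6148 - 154881661.8912 = 6011068356.7236
L_source = 10 * log10(6011068356.7236) = 97.79

97.79 dB


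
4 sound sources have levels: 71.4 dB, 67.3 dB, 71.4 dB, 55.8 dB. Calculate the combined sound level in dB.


Formula: L_total = 10 * log10( sum(10^(Li/10)) )
  Source 1: 10^(71.4/10) = 13803842.646
  Source 2: 10^(67.3/10) = 5370317.9637
  Source 3: 10^(71.4/10) = 13803842.646
  Source 4: 10^(55.8/10) = 380189.3963
Sum of linear values = 33358192.652
L_total = 10 * log10(33358192.652) = 75.23

75.23 dB


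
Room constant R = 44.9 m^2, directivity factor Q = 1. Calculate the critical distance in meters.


Given values:
  R = 44.9 m^2, Q = 1
Formula: d_c = 0.141 * sqrt(Q * R)
Compute Q * R = 1 * 44.9 = 44.9
Compute sqrt(44.9) = 6.7007
d_c = 0.141 * 6.7007 = 0.945

0.945 m


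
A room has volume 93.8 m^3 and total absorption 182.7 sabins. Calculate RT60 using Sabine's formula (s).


Given values:
  V = 93.8 m^3
  A = 182.7 sabins
Formula: RT60 = 0.161 * V / A
Numerator: 0.161 * 93.8 = 15.1018
RT60 = 15.1018 / 182.7 = 0.083

0.083 s


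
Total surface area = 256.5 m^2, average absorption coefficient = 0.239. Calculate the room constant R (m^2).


Given values:
  S = 256.5 m^2, alpha = 0.239
Formula: R = S * alpha / (1 - alpha)
Numerator: 256.5 * 0.239 = 61.3035
Denominator: 1 - 0.239 = 0.761
R = 61.3035 / 0.761 = 80.56

80.56 m^2


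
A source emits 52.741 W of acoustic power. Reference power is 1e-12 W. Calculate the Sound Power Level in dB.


Given values:
  W = 52.741 W
  W_ref = 1e-12 W
Formula: SWL = 10 * log10(W / W_ref)
Compute ratio: W / W_ref = 52741000000000
Compute log10: log10(52741000000000) = 13.722148
Multiply: SWL = 10 * 13.722148 = 137.22

137.22 dB


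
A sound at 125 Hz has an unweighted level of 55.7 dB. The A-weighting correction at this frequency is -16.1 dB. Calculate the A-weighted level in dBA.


Given values:
  SPL = 55.7 dB
  A-weighting at 125 Hz = -16.1 dB
Formula: L_A = SPL + A_weight
L_A = 55.7 + (-16.1)
L_A = 39.6

39.6 dBA


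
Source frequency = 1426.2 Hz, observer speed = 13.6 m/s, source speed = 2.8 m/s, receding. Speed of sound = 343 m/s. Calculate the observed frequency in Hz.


Given values:
  f_s = 1426.2 Hz, v_o = 13.6 m/s, v_s = 2.8 m/s
  Direction: receding
Formula: f_o = f_s * (c - v_o) / (c + v_s)
Numerator: c - v_o = 343 - 13.6 = 329.4
Denominator: c + v_s = 343 + 2.8 = 345.8
f_o = 1426.2 * 329.4 / 345.8 = 1358.56

1358.56 Hz


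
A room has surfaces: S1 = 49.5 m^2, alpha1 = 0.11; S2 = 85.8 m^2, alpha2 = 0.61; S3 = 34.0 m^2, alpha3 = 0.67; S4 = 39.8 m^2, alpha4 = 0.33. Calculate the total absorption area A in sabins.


Given surfaces:
  Surface 1: 49.5 * 0.11 = 5.445
  Surface 2: 85.8 * 0.61 = 52.338
  Surface 3: 34.0 * 0.67 = 22.78
  Surface 4: 39.8 * 0.33 = 13.134
Formula: A = sum(Si * alpha_i)
A = 5.445 + 52.338 + 22.78 + 13.134
A = 93.7

93.7 sabins


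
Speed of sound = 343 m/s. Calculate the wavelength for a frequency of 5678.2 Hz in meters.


Given values:
  c = 343 m/s, f = 5678.2 Hz
Formula: lambda = c / f
lambda = 343 / 5678.2
lambda = 0.0604

0.0604 m


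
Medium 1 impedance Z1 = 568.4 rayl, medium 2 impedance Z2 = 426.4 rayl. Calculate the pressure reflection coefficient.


Given values:
  Z1 = 568.4 rayl, Z2 = 426.4 rayl
Formula: R = (Z2 - Z1) / (Z2 + Z1)
Numerator: Z2 - Z1 = 426.4 - 568.4 = -142.0
Denominator: Z2 + Z1 = 426.4 + 568.4 = 994.8
R = -142.0 / 994.8 = -0.1427

-0.1427


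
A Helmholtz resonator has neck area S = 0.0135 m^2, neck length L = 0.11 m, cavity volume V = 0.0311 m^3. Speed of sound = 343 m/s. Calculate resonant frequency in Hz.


Given values:
  S = 0.0135 m^2, L = 0.11 m, V = 0.0311 m^3, c = 343 m/s
Formula: f = (c / (2*pi)) * sqrt(S / (V * L))
Compute V * L = 0.0311 * 0.11 = 0.003421
Compute S / (V * L) = 0.0135 / 0.003421 = 3.9462
Compute sqrt(3.9462) = 1.986504
Compute c / (2*pi) = 343 / 6.283185 = 54.590148
f = 54.590148 * 1.986504 = 108.44

108.44 Hz


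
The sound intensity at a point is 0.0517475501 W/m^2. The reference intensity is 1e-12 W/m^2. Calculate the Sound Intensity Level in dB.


Given values:
  I = 0.0517475501 W/m^2
  I_ref = 1e-12 W/m^2
Formula: SIL = 10 * log10(I / I_ref)
Compute ratio: I / I_ref = 51747550100
Compute log10: log10(51747550100) = 10.71389
Multiply: SIL = 10 * 10.71389 = 107.14

107.14 dB


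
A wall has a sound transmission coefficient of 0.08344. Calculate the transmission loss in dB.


Given values:
  tau = 0.08344
Formula: TL = 10 * log10(1 / tau)
Compute 1 / tau = 1 / 0.08344 = 11.9847
Compute log10(11.9847) = 1.078627
TL = 10 * 1.078627 = 10.79

10.79 dB


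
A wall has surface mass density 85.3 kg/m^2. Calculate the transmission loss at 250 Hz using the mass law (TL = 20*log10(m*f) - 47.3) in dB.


Given values:
  m = 85.3 kg/m^2, f = 250 Hz
Formula: TL = 20 * log10(m * f) - 47.3
Compute m * f = 85.3 * 250 = 21325.0
Compute log10(21325.0) = 4.328889
Compute 20 * 4.328889 = 86.5778
TL = 86.5778 - 47.3 = 39.28

39.28 dB


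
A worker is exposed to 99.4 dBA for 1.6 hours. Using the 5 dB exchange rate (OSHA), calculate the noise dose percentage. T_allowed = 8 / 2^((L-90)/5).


Given values:
  L = 99.4 dBA, T = 1.6 hours
Formula: T_allowed = 8 / 2^((L - 90) / 5)
Compute exponent: (99.4 - 90) / 5 = 1.88
Compute 2^(1.88) = 3.680751
T_allowed = 8 / 3.680751 = 2.173469 hours
Dose = (T / T_allowed) * 100
Dose = (1.6 / 2.173469) * 100 = 73.62

73.62 %


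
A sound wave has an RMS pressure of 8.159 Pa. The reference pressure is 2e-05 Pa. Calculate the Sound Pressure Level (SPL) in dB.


Given values:
  p = 8.159 Pa
  p_ref = 2e-05 Pa
Formula: SPL = 20 * log10(p / p_ref)
Compute ratio: p / p_ref = 8.159 / 2e-05 = 407950
Compute log10: log10(407950) = 5.610607
Multiply: SPL = 20 * 5.610607 = 112.21

112.21 dB


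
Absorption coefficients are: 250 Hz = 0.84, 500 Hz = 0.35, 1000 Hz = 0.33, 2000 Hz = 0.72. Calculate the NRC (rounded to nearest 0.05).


Given values:
  a_250 = 0.84, a_500 = 0.35
  a_1000 = 0.33, a_2000 = 0.72
Formula: NRC = (a250 + a500 + a1000 + a2000) / 4
Sum = 0.84 + 0.35 + 0.33 + 0.72 = 2.24
NRC = 2.24 / 4 = 0.56
Rounded to nearest 0.05: 0.55

0.55


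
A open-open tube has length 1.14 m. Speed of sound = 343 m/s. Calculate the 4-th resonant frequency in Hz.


Given values:
  Tube type: open-open, L = 1.14 m, c = 343 m/s, n = 4
Formula: f_n = n * c / (2 * L)
Compute 2 * L = 2 * 1.14 = 2.28
f = 4 * 343 / 2.28
f = 601.75

601.75 Hz


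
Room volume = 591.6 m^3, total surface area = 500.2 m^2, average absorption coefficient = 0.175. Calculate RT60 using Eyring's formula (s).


Given values:
  V = 591.6 m^3, S = 500.2 m^2, alpha = 0.175
Formula: RT60 = 0.161 * V / (-S * ln(1 - alpha))
Compute ln(1 - 0.175) = ln(0.825) = -0.192372
Denominator: -500.2 * -0.192372 = 96.2245
Numerator: 0.161 * 591.6 = 95.2476
RT60 = 95.2476 / 96.2245 = 0.99

0.99 s


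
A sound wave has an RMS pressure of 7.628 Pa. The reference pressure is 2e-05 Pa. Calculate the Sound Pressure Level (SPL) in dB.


Given values:
  p = 7.628 Pa
  p_ref = 2e-05 Pa
Formula: SPL = 20 * log10(p / p_ref)
Compute ratio: p / p_ref = 7.628 / 2e-05 = 381400
Compute log10: log10(381400) = 5.581381
Multiply: SPL = 20 * 5.581381 = 111.63

111.63 dB


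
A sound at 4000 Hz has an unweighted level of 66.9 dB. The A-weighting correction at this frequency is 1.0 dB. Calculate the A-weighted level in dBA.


Given values:
  SPL = 66.9 dB
  A-weighting at 4000 Hz = 1.0 dB
Formula: L_A = SPL + A_weight
L_A = 66.9 + (1.0)
L_A = 67.9

67.9 dBA


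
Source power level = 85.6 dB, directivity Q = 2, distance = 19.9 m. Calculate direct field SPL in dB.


Given values:
  Lw = 85.6 dB, Q = 2, r = 19.9 m
Formula: SPL = Lw + 10 * log10(Q / (4 * pi * r^2))
Compute 4 * pi * r^2 = 4 * pi * 19.9^2 = 4976.4084
Compute Q / denom = 2 / 4976.4084 = 0.0004019
Compute 10 * log10(0.0004019) = -33.9588
SPL = 85.6 + (-33.9588) = 51.64

51.64 dB


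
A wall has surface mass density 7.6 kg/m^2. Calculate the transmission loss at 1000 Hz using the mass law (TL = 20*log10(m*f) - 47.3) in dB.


Given values:
  m = 7.6 kg/m^2, f = 1000 Hz
Formula: TL = 20 * log10(m * f) - 47.3
Compute m * f = 7.6 * 1000 = 7600.0
Compute log10(7600.0) = 3.880814
Compute 20 * 3.880814 = 77.6163
TL = 77.6163 - 47.3 = 30.32

30.32 dB


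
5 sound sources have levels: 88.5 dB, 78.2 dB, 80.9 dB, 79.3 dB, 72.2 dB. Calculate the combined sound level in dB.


Formula: L_total = 10 * log10( sum(10^(Li/10)) )
  Source 1: 10^(88.5/10) = 707945784.3841
  Source 2: 10^(78.2/10) = 66069344.8008
  Source 3: 10^(80.9/10) = 123026877.0812
  Source 4: 10^(79.3/10) = 85113803.8202
  Source 5: 10^(72.2/10) = 16595869.0744
Sum of linear values = 998751679.1607
L_total = 10 * log10(998751679.1607) = 89.99

89.99 dB


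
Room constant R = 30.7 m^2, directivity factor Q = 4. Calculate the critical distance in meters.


Given values:
  R = 30.7 m^2, Q = 4
Formula: d_c = 0.141 * sqrt(Q * R)
Compute Q * R = 4 * 30.7 = 122.8
Compute sqrt(122.8) = 11.0815
d_c = 0.141 * 11.0815 = 1.562

1.562 m


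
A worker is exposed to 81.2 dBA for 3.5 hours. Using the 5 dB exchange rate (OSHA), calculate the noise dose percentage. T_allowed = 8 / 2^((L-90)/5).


Given values:
  L = 81.2 dBA, T = 3.5 hours
Formula: T_allowed = 8 / 2^((L - 90) / 5)
Compute exponent: (81.2 - 90) / 5 = -1.76
Compute 2^(-1.76) = 0.295248
T_allowed = 8 / 0.295248 = 27.095865 hours
Dose = (T / T_allowed) * 100
Dose = (3.5 / 27.095865) * 100 = 12.92

12.92 %


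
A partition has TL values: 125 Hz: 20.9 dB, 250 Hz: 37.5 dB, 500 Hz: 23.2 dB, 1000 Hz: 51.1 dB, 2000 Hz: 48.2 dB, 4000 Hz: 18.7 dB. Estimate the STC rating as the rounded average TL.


Given TL values at each frequency:
  125 Hz: 20.9 dB
  250 Hz: 37.5 dB
  500 Hz: 23.2 dB
  1000 Hz: 51.1 dB
  2000 Hz: 48.2 dB
  4000 Hz: 18.7 dB
Formula: STC ~ round(average of TL values)
Sum = 20.9 + 37.5 + 23.2 + 51.1 + 48.2 + 18.7 = 199.6
Average = 199.6 / 6 = 33.27
Rounded: 33

33


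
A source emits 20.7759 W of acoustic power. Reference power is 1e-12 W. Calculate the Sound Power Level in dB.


Given values:
  W = 20.7759 W
  W_ref = 1e-12 W
Formula: SWL = 10 * log10(W / W_ref)
Compute ratio: W / W_ref = 20775900000000
Compute log10: log10(20775900000000) = 13.31756
Multiply: SWL = 10 * 13.31756 = 133.18

133.18 dB


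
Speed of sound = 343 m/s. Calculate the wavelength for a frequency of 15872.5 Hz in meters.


Given values:
  c = 343 m/s, f = 15872.5 Hz
Formula: lambda = c / f
lambda = 343 / 15872.5
lambda = 0.0216

0.0216 m


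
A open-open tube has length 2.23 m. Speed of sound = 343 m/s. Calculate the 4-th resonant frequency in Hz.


Given values:
  Tube type: open-open, L = 2.23 m, c = 343 m/s, n = 4
Formula: f_n = n * c / (2 * L)
Compute 2 * L = 2 * 2.23 = 4.46
f = 4 * 343 / 4.46
f = 307.62

307.62 Hz


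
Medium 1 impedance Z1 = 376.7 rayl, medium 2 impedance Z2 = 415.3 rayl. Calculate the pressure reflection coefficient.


Given values:
  Z1 = 376.7 rayl, Z2 = 415.3 rayl
Formula: R = (Z2 - Z1) / (Z2 + Z1)
Numerator: Z2 - Z1 = 415.3 - 376.7 = 38.6
Denominator: Z2 + Z1 = 415.3 + 376.7 = 792.0
R = 38.6 / 792.0 = 0.0487

0.0487


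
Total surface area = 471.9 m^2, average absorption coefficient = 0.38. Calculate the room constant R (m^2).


Given values:
  S = 471.9 m^2, alpha = 0.38
Formula: R = S * alpha / (1 - alpha)
Numerator: 471.9 * 0.38 = 179.322
Denominator: 1 - 0.38 = 0.62
R = 179.322 / 0.62 = 289.23

289.23 m^2


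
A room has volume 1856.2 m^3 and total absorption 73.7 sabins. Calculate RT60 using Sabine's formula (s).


Given values:
  V = 1856.2 m^3
  A = 73.7 sabins
Formula: RT60 = 0.161 * V / A
Numerator: 0.161 * 1856.2 = 298.8482
RT60 = 298.8482 / 73.7 = 4.055

4.055 s


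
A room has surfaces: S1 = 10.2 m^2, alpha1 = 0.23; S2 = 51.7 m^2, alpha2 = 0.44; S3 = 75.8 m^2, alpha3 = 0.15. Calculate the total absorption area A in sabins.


Given surfaces:
  Surface 1: 10.2 * 0.23 = 2.346
  Surface 2: 51.7 * 0.44 = 22.748
  Surface 3: 75.8 * 0.15 = 11.37
Formula: A = sum(Si * alpha_i)
A = 2.346 + 22.748 + 11.37
A = 36.46

36.46 sabins


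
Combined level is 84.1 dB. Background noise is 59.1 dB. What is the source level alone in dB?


Given values:
  L_total = 84.1 dB, L_bg = 59.1 dB
Formula: L_source = 10 * log10(10^(L_total/10) - 10^(L_bg/10))
Convert to linear:
  10^(84.1/10) = 257039578.2769
  10^(59.1/10) = 812830.5162
Difference: 257039578.2769 - 812830.5162 = 256226747.7607
L_source = 10 * log10(256226747.7607) = 84.09

84.09 dB


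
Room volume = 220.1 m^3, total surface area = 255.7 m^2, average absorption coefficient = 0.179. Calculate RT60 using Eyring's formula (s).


Given values:
  V = 220.1 m^3, S = 255.7 m^2, alpha = 0.179
Formula: RT60 = 0.161 * V / (-S * ln(1 - alpha))
Compute ln(1 - 0.179) = ln(0.821) = -0.197232
Denominator: -255.7 * -0.197232 = 50.4322
Numerator: 0.161 * 220.1 = 35.4361
RT60 = 35.4361 / 50.4322 = 0.703

0.703 s


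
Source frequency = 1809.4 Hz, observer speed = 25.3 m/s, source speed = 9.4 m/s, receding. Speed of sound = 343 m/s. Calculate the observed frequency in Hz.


Given values:
  f_s = 1809.4 Hz, v_o = 25.3 m/s, v_s = 9.4 m/s
  Direction: receding
Formula: f_o = f_s * (c - v_o) / (c + v_s)
Numerator: c - v_o = 343 - 25.3 = 317.7
Denominator: c + v_s = 343 + 9.4 = 352.4
f_o = 1809.4 * 317.7 / 352.4 = 1631.23

1631.23 Hz


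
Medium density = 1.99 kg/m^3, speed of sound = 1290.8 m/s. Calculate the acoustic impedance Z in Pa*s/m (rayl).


Given values:
  rho = 1.99 kg/m^3
  c = 1290.8 m/s
Formula: Z = rho * c
Z = 1.99 * 1290.8
Z = 2568.69

2568.69 rayl


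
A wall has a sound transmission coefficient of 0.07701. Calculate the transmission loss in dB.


Given values:
  tau = 0.07701
Formula: TL = 10 * log10(1 / tau)
Compute 1 / tau = 1 / 0.07701 = 12.9853
Compute log10(12.9853) = 1.113452
TL = 10 * 1.113452 = 11.13

11.13 dB


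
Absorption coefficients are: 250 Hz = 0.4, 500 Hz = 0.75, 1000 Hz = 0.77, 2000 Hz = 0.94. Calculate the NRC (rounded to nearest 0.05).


Given values:
  a_250 = 0.4, a_500 = 0.75
  a_1000 = 0.77, a_2000 = 0.94
Formula: NRC = (a250 + a500 + a1000 + a2000) / 4
Sum = 0.4 + 0.75 + 0.77 + 0.94 = 2.86
NRC = 2.86 / 4 = 0.715
Rounded to nearest 0.05: 0.7

0.7


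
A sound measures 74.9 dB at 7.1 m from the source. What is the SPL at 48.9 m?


Given values:
  SPL1 = 74.9 dB, r1 = 7.1 m, r2 = 48.9 m
Formula: SPL2 = SPL1 - 20 * log10(r2 / r1)
Compute ratio: r2 / r1 = 48.9 / 7.1 = 6.8873
Compute log10: log10(6.8873) = 0.838049
Compute drop: 20 * 0.838049 = 16.761
SPL2 = 74.9 - 16.761 = 58.14

58.14 dB


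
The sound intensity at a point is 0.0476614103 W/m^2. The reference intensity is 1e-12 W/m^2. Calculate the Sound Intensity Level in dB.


Given values:
  I = 0.0476614103 W/m^2
  I_ref = 1e-12 W/m^2
Formula: SIL = 10 * log10(I / I_ref)
Compute ratio: I / I_ref = 47661410300
Compute log10: log10(47661410300) = 10.678167
Multiply: SIL = 10 * 10.678167 = 106.78

106.78 dB


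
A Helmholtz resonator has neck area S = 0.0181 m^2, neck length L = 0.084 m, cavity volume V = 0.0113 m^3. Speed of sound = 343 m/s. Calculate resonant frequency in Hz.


Given values:
  S = 0.0181 m^2, L = 0.084 m, V = 0.0113 m^3, c = 343 m/s
Formula: f = (c / (2*pi)) * sqrt(S / (V * L))
Compute V * L = 0.0113 * 0.084 = 0.0009492
Compute S / (V * L) = 0.0181 / 0.0009492 = 19.0687
Compute sqrt(19.0687) = 4.366772
Compute c / (2*pi) = 343 / 6.283185 = 54.590148
f = 54.590148 * 4.366772 = 238.38

238.38 Hz


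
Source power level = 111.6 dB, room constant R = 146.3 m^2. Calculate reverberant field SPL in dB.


Given values:
  Lw = 111.6 dB, R = 146.3 m^2
Formula: SPL = Lw + 10 * log10(4 / R)
Compute 4 / R = 4 / 146.3 = 0.027341
Compute 10 * log10(0.027341) = -15.6319
SPL = 111.6 + (-15.6319) = 95.97

95.97 dB


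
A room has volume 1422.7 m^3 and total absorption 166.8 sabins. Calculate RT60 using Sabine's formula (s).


Given values:
  V = 1422.7 m^3
  A = 166.8 sabins
Formula: RT60 = 0.161 * V / A
Numerator: 0.161 * 1422.7 = 229.0547
RT60 = 229.0547 / 166.8 = 1.373

1.373 s


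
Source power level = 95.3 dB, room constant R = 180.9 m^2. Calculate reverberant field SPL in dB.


Given values:
  Lw = 95.3 dB, R = 180.9 m^2
Formula: SPL = Lw + 10 * log10(4 / R)
Compute 4 / R = 4 / 180.9 = 0.022112
Compute 10 * log10(0.022112) = -16.5537
SPL = 95.3 + (-16.5537) = 78.75

78.75 dB


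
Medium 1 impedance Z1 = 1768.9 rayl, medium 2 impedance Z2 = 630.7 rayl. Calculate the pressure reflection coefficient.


Given values:
  Z1 = 1768.9 rayl, Z2 = 630.7 rayl
Formula: R = (Z2 - Z1) / (Z2 + Z1)
Numerator: Z2 - Z1 = 630.7 - 1768.9 = -1138.2
Denominator: Z2 + Z1 = 630.7 + 1768.9 = 2399.6
R = -1138.2 / 2399.6 = -0.4743

-0.4743


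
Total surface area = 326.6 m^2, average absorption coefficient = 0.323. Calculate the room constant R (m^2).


Given values:
  S = 326.6 m^2, alpha = 0.323
Formula: R = S * alpha / (1 - alpha)
Numerator: 326.6 * 0.323 = 105.4918
Denominator: 1 - 0.323 = 0.677
R = 105.4918 / 0.677 = 155.82

155.82 m^2


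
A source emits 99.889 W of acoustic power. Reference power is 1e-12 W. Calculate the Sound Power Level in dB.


Given values:
  W = 99.889 W
  W_ref = 1e-12 W
Formula: SWL = 10 * log10(W / W_ref)
Compute ratio: W / W_ref = 99889000000000
Compute log10: log10(99889000000000) = 13.999518
Multiply: SWL = 10 * 13.999518 = 140.0

140.0 dB


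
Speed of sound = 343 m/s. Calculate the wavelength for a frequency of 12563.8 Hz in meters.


Given values:
  c = 343 m/s, f = 12563.8 Hz
Formula: lambda = c / f
lambda = 343 / 12563.8
lambda = 0.0273

0.0273 m


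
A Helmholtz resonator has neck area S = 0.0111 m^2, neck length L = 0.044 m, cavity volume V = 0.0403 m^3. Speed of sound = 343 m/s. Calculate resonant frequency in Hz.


Given values:
  S = 0.0111 m^2, L = 0.044 m, V = 0.0403 m^3, c = 343 m/s
Formula: f = (c / (2*pi)) * sqrt(S / (V * L))
Compute V * L = 0.0403 * 0.044 = 0.0017732
Compute S / (V * L) = 0.0111 / 0.0017732 = 6.2599
Compute sqrt(6.2599) = 2.501979
Compute c / (2*pi) = 343 / 6.283185 = 54.590148
f = 54.590148 * 2.501979 = 136.58

136.58 Hz


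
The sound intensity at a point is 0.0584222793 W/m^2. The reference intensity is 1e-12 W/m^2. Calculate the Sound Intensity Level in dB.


Given values:
  I = 0.0584222793 W/m^2
  I_ref = 1e-12 W/m^2
Formula: SIL = 10 * log10(I / I_ref)
Compute ratio: I / I_ref = 58422279300
Compute log10: log10(58422279300) = 10.766578
Multiply: SIL = 10 * 10.766578 = 107.67

107.67 dB


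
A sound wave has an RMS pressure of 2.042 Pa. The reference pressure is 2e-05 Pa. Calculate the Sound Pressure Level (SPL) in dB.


Given values:
  p = 2.042 Pa
  p_ref = 2e-05 Pa
Formula: SPL = 20 * log10(p / p_ref)
Compute ratio: p / p_ref = 2.042 / 2e-05 = 102100
Compute log10: log10(102100) = 5.009026
Multiply: SPL = 20 * 5.009026 = 100.18

100.18 dB


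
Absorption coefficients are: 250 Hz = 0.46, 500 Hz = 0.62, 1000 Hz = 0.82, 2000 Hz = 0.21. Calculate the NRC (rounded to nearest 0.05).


Given values:
  a_250 = 0.46, a_500 = 0.62
  a_1000 = 0.82, a_2000 = 0.21
Formula: NRC = (a250 + a500 + a1000 + a2000) / 4
Sum = 0.46 + 0.62 + 0.82 + 0.21 = 2.11
NRC = 2.11 / 4 = 0.5275
Rounded to nearest 0.05: 0.55

0.55


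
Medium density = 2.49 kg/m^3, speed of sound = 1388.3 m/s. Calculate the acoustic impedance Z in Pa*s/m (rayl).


Given values:
  rho = 2.49 kg/m^3
  c = 1388.3 m/s
Formula: Z = rho * c
Z = 2.49 * 1388.3
Z = 3456.87

3456.87 rayl


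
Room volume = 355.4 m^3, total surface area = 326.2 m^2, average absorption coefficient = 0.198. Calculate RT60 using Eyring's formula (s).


Given values:
  V = 355.4 m^3, S = 326.2 m^2, alpha = 0.198
Formula: RT60 = 0.161 * V / (-S * ln(1 - alpha))
Compute ln(1 - 0.198) = ln(0.802) = -0.220647
Denominator: -326.2 * -0.220647 = 71.9751
Numerator: 0.161 * 355.4 = 57.2194
RT60 = 57.2194 / 71.9751 = 0.795

0.795 s


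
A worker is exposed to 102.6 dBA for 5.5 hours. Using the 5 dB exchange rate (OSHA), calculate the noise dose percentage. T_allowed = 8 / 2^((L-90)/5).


Given values:
  L = 102.6 dBA, T = 5.5 hours
Formula: T_allowed = 8 / 2^((L - 90) / 5)
Compute exponent: (102.6 - 90) / 5 = 2.52
Compute 2^(2.52) = 5.735821
T_allowed = 8 / 5.735821 = 1.394744 hours
Dose = (T / T_allowed) * 100
Dose = (5.5 / 1.394744) * 100 = 394.34

394.34 %


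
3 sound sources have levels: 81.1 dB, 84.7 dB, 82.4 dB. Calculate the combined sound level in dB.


Formula: L_total = 10 * log10( sum(10^(Li/10)) )
  Source 1: 10^(81.1/10) = 128824955.1693
  Source 2: 10^(84.7/10) = 295120922.6666
  Source 3: 10^(82.4/10) = 173780082.8749
Sum of linear values = 597725960.7108
L_total = 10 * log10(597725960.7108) = 87.77

87.77 dB


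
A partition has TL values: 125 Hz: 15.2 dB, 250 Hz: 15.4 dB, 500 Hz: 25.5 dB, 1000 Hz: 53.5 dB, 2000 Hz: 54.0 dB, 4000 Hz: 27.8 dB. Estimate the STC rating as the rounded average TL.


Given TL values at each frequency:
  125 Hz: 15.2 dB
  250 Hz: 15.4 dB
  500 Hz: 25.5 dB
  1000 Hz: 53.5 dB
  2000 Hz: 54.0 dB
  4000 Hz: 27.8 dB
Formula: STC ~ round(average of TL values)
Sum = 15.2 + 15.4 + 25.5 + 53.5 + 54.0 + 27.8 = 191.4
Average = 191.4 / 6 = 31.9
Rounded: 32

32


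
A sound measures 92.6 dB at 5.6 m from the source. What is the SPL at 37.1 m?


Given values:
  SPL1 = 92.6 dB, r1 = 5.6 m, r2 = 37.1 m
Formula: SPL2 = SPL1 - 20 * log10(r2 / r1)
Compute ratio: r2 / r1 = 37.1 / 5.6 = 6.625
Compute log10: log10(6.625) = 0.821186
Compute drop: 20 * 0.821186 = 16.4237
SPL2 = 92.6 - 16.4237 = 76.18

76.18 dB


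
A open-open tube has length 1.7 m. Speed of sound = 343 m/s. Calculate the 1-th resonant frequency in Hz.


Given values:
  Tube type: open-open, L = 1.7 m, c = 343 m/s, n = 1
Formula: f_n = n * c / (2 * L)
Compute 2 * L = 2 * 1.7 = 3.4
f = 1 * 343 / 3.4
f = 100.88

100.88 Hz


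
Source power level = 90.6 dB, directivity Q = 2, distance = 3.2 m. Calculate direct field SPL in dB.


Given values:
  Lw = 90.6 dB, Q = 2, r = 3.2 m
Formula: SPL = Lw + 10 * log10(Q / (4 * pi * r^2))
Compute 4 * pi * r^2 = 4 * pi * 3.2^2 = 128.6796
Compute Q / denom = 2 / 128.6796 = 0.01554248
Compute 10 * log10(0.01554248) = -18.0848
SPL = 90.6 + (-18.0848) = 72.52

72.52 dB


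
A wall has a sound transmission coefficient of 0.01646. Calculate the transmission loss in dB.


Given values:
  tau = 0.01646
Formula: TL = 10 * log10(1 / tau)
Compute 1 / tau = 1 / 0.01646 = 60.7533
Compute log10(60.7533) = 1.78357
TL = 10 * 1.78357 = 17.84

17.84 dB


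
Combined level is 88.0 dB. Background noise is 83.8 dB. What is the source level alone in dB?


Given values:
  L_total = 88.0 dB, L_bg = 83.8 dB
Formula: L_source = 10 * log10(10^(L_total/10) - 10^(L_bg/10))
Convert to linear:
  10^(88.0/10) = 630957344.4802
  10^(83.8/10) = 239883291.9019
Difference: 630957344.4802 - 239883291.9019 = 391074052.5783
L_source = 10 * log10(391074052.5783) = 85.92

85.92 dB


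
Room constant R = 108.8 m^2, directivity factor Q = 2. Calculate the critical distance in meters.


Given values:
  R = 108.8 m^2, Q = 2
Formula: d_c = 0.141 * sqrt(Q * R)
Compute Q * R = 2 * 108.8 = 217.6
Compute sqrt(217.6) = 14.7513
d_c = 0.141 * 14.7513 = 2.08

2.08 m


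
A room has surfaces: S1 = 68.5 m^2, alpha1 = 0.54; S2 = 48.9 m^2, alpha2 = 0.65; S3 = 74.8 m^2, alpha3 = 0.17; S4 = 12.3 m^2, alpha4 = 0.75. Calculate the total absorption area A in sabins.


Given surfaces:
  Surface 1: 68.5 * 0.54 = 36.99
  Surface 2: 48.9 * 0.65 = 31.785
  Surface 3: 74.8 * 0.17 = 12.716
  Surface 4: 12.3 * 0.75 = 9.225
Formula: A = sum(Si * alpha_i)
A = 36.99 + 31.785 + 12.716 + 9.225
A = 90.72

90.72 sabins


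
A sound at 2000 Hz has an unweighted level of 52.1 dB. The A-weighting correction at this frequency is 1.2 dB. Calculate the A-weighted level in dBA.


Given values:
  SPL = 52.1 dB
  A-weighting at 2000 Hz = 1.2 dB
Formula: L_A = SPL + A_weight
L_A = 52.1 + (1.2)
L_A = 53.3

53.3 dBA


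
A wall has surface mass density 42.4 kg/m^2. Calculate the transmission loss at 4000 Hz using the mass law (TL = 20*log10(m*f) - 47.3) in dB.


Given values:
  m = 42.4 kg/m^2, f = 4000 Hz
Formula: TL = 20 * log10(m * f) - 47.3
Compute m * f = 42.4 * 4000 = 169600.0
Compute log10(169600.0) = 5.229426
Compute 20 * 5.229426 = 104.5885
TL = 104.5885 - 47.3 = 57.29

57.29 dB


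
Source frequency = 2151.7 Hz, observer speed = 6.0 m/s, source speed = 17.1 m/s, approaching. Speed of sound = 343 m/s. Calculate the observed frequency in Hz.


Given values:
  f_s = 2151.7 Hz, v_o = 6.0 m/s, v_s = 17.1 m/s
  Direction: approaching
Formula: f_o = f_s * (c + v_o) / (c - v_s)
Numerator: c + v_o = 343 + 6.0 = 349.0
Denominator: c - v_s = 343 - 17.1 = 325.9
f_o = 2151.7 * 349.0 / 325.9 = 2304.21

2304.21 Hz


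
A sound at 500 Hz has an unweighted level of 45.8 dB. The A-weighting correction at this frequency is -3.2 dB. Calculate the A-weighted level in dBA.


Given values:
  SPL = 45.8 dB
  A-weighting at 500 Hz = -3.2 dB
Formula: L_A = SPL + A_weight
L_A = 45.8 + (-3.2)
L_A = 42.6

42.6 dBA
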